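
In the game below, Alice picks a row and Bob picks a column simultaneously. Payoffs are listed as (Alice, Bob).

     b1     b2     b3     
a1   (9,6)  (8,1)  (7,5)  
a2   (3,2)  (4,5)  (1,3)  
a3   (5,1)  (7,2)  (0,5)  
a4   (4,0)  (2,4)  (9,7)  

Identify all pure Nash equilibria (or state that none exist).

(a1, b1) and (a4, b3)

Check mutual best responses: a cell is a NE iff neither player can gain by unilaterally deviating.
Alice's best responses — vs b1: a1 (payoff 9); vs b2: a1 (payoff 8); vs b3: a4 (payoff 9).
Bob's best responses — vs a1: b1 (payoff 6); vs a2: b2 (payoff 5); vs a3: b3 (payoff 5); vs a4: b3 (payoff 7).
Mutual best responses occur at (a1, b1) and (a4, b3); at each, neither player gains by switching.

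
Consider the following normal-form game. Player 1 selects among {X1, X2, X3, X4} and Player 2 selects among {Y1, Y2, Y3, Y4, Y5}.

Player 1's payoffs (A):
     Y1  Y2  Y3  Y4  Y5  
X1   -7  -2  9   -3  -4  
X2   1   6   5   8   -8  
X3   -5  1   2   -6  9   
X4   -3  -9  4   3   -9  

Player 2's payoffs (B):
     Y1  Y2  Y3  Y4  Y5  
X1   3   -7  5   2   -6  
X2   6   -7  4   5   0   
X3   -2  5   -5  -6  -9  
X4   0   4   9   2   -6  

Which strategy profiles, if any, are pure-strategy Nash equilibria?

(X1, Y3) and (X2, Y1)

Check mutual best responses: a cell is a NE iff neither player can gain by unilaterally deviating.
Player 1's best responses — vs Y1: X2 (payoff 1); vs Y2: X2 (payoff 6); vs Y3: X1 (payoff 9); vs Y4: X2 (payoff 8); vs Y5: X3 (payoff 9).
Player 2's best responses — vs X1: Y3 (payoff 5); vs X2: Y1 (payoff 6); vs X3: Y2 (payoff 5); vs X4: Y3 (payoff 9).
Mutual best responses occur at (X1, Y3) and (X2, Y1); at each, neither player gains by switching.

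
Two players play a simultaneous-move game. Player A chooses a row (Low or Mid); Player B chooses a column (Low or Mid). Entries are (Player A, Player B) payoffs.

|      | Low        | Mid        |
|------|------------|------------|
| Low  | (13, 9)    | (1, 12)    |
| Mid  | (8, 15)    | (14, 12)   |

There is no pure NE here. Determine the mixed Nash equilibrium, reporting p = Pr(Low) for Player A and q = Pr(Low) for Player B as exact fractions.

Each player's mixing probability is pinned down by making the *other* player indifferent.
Player B indifferent between Low and Mid: p·9 + (1−p)·15 = p·12 + (1−p)·12 ⟹ 15 + (-6)p = 12 + 0p ⟹ p = 1/2.
Player A indifferent between Low and Mid: q·13 + (1−q)·1 = q·8 + (1−q)·14 ⟹ 1 + 12q = 14 + (-6)q ⟹ q = 13/18.

p = 1/2, q = 13/18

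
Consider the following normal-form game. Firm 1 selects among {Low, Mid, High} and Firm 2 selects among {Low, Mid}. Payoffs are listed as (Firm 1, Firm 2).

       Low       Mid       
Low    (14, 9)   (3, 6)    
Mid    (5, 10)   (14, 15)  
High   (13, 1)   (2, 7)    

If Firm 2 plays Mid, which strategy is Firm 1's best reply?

Mid

With Firm 2 fixed at Mid, Firm 1's payoffs are: Low → 3, Mid → 14, High → 2.
The maximum is 14, achieved by Mid.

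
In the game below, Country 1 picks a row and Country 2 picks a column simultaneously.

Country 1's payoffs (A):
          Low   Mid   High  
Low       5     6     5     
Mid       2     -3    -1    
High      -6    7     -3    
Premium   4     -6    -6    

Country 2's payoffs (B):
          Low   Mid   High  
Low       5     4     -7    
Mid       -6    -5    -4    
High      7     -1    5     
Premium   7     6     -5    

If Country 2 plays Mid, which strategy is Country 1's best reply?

With Country 2 fixed at Mid, Country 1's payoffs are: Low → 6, Mid → -3, High → 7, Premium → -6.
The maximum is 7, achieved by High.

High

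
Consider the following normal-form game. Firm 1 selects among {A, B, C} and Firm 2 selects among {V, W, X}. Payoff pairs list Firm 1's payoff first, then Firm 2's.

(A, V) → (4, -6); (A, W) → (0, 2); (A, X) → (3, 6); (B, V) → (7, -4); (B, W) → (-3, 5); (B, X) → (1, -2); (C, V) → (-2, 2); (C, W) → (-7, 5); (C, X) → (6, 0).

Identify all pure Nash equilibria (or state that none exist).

There is no pure-strategy Nash equilibrium

Find each player's best response to every opponent strategy; NE are the intersections.
Firm 1's best responses — vs V: B (payoff 7); vs W: A (payoff 0); vs X: C (payoff 6).
Firm 2's best responses — vs A: X (payoff 6); vs B: W (payoff 5); vs C: W (payoff 5).
No cell has both players best-responding. For instance, Firm 1's best reply to W is A, but against A Firm 2 prefers X over W.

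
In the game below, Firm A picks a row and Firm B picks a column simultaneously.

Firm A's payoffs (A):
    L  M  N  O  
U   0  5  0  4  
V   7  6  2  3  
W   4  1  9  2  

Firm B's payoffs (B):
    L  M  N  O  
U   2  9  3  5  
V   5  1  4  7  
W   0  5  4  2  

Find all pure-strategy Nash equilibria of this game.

There is no pure-strategy Nash equilibrium

A profile is a Nash equilibrium when each player is best-responding to the other.
Firm A's best responses — vs L: V (payoff 7); vs M: V (payoff 6); vs N: W (payoff 9); vs O: U (payoff 4).
Firm B's best responses — vs U: M (payoff 9); vs V: O (payoff 7); vs W: M (payoff 5).
No cell has both players best-responding. For instance, Firm A's best reply to N is W, but against W Firm B prefers M over N.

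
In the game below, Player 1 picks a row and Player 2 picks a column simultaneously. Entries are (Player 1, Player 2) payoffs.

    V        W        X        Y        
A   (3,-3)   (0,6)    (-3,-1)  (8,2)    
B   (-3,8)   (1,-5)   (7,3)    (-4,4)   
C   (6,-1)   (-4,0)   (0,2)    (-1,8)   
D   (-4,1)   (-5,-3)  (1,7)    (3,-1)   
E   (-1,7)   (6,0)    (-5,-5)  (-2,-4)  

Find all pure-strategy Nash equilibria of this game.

Check mutual best responses: a cell is a NE iff neither player can gain by unilaterally deviating.
Player 1's best responses — vs V: C (payoff 6); vs W: E (payoff 6); vs X: B (payoff 7); vs Y: A (payoff 8).
Player 2's best responses — vs A: W (payoff 6); vs B: V (payoff 8); vs C: Y (payoff 8); vs D: X (payoff 7); vs E: V (payoff 7).
No cell has both players best-responding. For instance, Player 1's best reply to W is E, but against E Player 2 prefers V over W.

No pure-strategy Nash equilibrium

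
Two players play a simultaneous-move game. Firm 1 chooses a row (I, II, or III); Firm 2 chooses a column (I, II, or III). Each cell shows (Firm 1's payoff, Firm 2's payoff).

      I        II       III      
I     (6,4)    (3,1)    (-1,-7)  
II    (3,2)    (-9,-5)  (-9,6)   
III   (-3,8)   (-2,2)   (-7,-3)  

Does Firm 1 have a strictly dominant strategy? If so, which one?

Check whether one of Firm 1's strategies beats all alternatives regardless of what the opponent does.
I strictly dominates: vs I: 6 > each of {3, -3}; vs II: 3 > each of {-9, -2}; vs III: -1 > each of {-9, -7}.

I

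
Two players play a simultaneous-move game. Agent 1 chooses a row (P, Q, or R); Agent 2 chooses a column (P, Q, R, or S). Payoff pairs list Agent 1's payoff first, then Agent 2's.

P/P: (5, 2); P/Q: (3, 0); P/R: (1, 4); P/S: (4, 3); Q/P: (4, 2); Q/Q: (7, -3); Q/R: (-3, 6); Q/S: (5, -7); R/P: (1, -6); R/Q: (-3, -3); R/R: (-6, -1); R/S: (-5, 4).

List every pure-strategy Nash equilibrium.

Check mutual best responses: a cell is a NE iff neither player can gain by unilaterally deviating.
Agent 1's best responses — vs P: P (payoff 5); vs Q: Q (payoff 7); vs R: P (payoff 1); vs S: Q (payoff 5).
Agent 2's best responses — vs P: R (payoff 4); vs Q: R (payoff 6); vs R: S (payoff 4).
The only mutual best response is (P, R); neither player gains by switching there.

(P, R)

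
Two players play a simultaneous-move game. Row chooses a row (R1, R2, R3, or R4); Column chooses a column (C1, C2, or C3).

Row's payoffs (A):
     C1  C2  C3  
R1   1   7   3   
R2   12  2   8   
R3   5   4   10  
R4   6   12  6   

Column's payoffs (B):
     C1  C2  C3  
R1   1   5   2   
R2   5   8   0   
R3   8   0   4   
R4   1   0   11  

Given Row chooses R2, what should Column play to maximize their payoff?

C2

With Row fixed at R2, Column's payoffs are: C1 → 5, C2 → 8, C3 → 0.
The maximum is 8, achieved by C2.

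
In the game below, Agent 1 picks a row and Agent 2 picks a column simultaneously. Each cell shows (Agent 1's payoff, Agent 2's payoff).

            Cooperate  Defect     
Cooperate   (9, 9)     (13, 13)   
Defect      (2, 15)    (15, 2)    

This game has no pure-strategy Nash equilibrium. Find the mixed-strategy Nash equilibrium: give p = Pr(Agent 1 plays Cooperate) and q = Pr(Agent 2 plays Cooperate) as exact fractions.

p = 13/17, q = 2/9

In a mixed NE each player is indifferent between their pure strategies, so the opponent's mix sets the indifference.
Agent 2 indifferent between Cooperate and Defect: p·9 + (1−p)·15 = p·13 + (1−p)·2 ⟹ 15 + (-6)p = 2 + 11p ⟹ p = 13/17.
Agent 1 indifferent between Cooperate and Defect: q·9 + (1−q)·13 = q·2 + (1−q)·15 ⟹ 13 + (-4)q = 15 + (-13)q ⟹ q = 2/9.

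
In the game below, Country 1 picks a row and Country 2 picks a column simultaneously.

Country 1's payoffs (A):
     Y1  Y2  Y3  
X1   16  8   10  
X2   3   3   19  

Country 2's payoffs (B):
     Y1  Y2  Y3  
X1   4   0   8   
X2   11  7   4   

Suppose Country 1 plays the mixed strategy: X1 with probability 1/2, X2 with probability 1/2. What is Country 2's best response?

Compute Country 2's expected payoff from each pure strategy against the given mix.
Y1: (1/2)·4 + (1/2)·11 = 15/2
Y2: (1/2)·0 + (1/2)·7 = 7/2
Y3: (1/2)·8 + (1/2)·4 = 6
Highest expected payoff is 15/2, from Y1.

Y1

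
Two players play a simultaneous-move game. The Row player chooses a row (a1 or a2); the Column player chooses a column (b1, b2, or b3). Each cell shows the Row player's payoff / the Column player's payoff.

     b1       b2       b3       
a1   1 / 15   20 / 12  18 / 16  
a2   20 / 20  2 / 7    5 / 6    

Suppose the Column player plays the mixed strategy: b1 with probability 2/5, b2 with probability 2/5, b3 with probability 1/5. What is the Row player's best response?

The Row player's best reply maximizes expected payoff against the mix.
a1: (2/5)·1 + (2/5)·20 + (1/5)·18 = 12
a2: (2/5)·20 + (2/5)·2 + (1/5)·5 = 49/5
Highest expected payoff is 12, from a1.

a1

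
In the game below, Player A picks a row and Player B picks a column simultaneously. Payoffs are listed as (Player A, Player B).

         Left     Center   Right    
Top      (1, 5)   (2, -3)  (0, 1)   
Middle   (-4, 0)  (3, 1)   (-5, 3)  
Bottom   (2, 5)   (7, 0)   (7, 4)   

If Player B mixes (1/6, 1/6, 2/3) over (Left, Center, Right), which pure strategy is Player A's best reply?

Compute Player A's expected payoff from each pure strategy against the given mix.
Top: (1/6)·1 + (1/6)·2 + (2/3)·0 = 1/2
Middle: (1/6)·(-4) + (1/6)·3 + (2/3)·(-5) = -7/2
Bottom: (1/6)·2 + (1/6)·7 + (2/3)·7 = 37/6
Highest expected payoff is 37/6, from Bottom.

Bottom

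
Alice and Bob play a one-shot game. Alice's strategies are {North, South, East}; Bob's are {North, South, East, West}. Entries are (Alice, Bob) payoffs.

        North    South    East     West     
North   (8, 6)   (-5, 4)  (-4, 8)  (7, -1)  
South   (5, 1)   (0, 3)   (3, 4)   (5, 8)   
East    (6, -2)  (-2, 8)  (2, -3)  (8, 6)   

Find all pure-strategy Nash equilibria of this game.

A profile is a Nash equilibrium when each player is best-responding to the other.
Alice's best responses — vs North: North (payoff 8); vs South: South (payoff 0); vs East: South (payoff 3); vs West: East (payoff 8).
Bob's best responses — vs North: East (payoff 8); vs South: West (payoff 8); vs East: South (payoff 8).
No cell has both players best-responding. For instance, Alice's best reply to North is North, but against North Bob prefers East over North.

There is no pure-strategy Nash equilibrium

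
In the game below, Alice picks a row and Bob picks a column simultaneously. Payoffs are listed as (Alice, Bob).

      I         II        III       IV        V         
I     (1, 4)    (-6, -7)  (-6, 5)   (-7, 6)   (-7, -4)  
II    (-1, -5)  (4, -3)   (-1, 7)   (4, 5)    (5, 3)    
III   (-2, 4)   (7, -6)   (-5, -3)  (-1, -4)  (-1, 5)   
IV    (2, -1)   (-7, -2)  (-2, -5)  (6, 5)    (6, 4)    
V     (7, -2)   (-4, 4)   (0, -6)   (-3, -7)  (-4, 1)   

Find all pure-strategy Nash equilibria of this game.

(IV, IV)

A profile is a Nash equilibrium when each player is best-responding to the other.
Alice's best responses — vs I: V (payoff 7); vs II: III (payoff 7); vs III: V (payoff 0); vs IV: IV (payoff 6); vs V: IV (payoff 6).
Bob's best responses — vs I: IV (payoff 6); vs II: III (payoff 7); vs III: V (payoff 5); vs IV: IV (payoff 5); vs V: II (payoff 4).
The only mutual best response is (IV, IV); neither player gains by switching there.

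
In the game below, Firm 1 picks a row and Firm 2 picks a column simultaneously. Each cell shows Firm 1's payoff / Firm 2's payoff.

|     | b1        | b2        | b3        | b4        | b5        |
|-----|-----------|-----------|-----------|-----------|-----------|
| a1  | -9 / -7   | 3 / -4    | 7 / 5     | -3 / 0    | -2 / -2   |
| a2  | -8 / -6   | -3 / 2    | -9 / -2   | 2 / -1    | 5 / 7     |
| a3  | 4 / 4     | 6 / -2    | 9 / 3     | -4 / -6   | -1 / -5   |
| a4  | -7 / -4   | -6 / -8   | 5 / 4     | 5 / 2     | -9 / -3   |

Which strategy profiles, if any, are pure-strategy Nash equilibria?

A profile is a Nash equilibrium when each player is best-responding to the other.
Firm 1's best responses — vs b1: a3 (payoff 4); vs b2: a3 (payoff 6); vs b3: a3 (payoff 9); vs b4: a4 (payoff 5); vs b5: a2 (payoff 5).
Firm 2's best responses — vs a1: b3 (payoff 5); vs a2: b5 (payoff 7); vs a3: b1 (payoff 4); vs a4: b3 (payoff 4).
Mutual best responses occur at (a2, b5) and (a3, b1); at each, neither player gains by switching.

(a2, b5) and (a3, b1)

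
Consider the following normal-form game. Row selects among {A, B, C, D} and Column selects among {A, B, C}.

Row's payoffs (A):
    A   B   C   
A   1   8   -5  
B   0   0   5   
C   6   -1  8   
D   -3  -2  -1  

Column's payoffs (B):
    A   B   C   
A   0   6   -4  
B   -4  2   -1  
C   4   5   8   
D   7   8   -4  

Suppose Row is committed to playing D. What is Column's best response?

With Row fixed at D, Column's payoffs are: A → 7, B → 8, C → -4.
The maximum is 8, achieved by B.

B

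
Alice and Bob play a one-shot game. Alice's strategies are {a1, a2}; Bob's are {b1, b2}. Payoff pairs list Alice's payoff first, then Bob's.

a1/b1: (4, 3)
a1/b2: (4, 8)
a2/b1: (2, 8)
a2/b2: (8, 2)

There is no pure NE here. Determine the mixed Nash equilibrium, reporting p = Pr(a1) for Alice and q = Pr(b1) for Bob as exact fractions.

In a mixed NE each player is indifferent between their pure strategies, so the opponent's mix sets the indifference.
Bob indifferent between b1 and b2: p·3 + (1−p)·8 = p·8 + (1−p)·2 ⟹ 8 + (-5)p = 2 + 6p ⟹ p = 6/11.
Alice indifferent between a1 and a2: q·4 + (1−q)·4 = q·2 + (1−q)·8 ⟹ 4 + 0q = 8 + (-6)q ⟹ q = 2/3.

p = 6/11, q = 2/3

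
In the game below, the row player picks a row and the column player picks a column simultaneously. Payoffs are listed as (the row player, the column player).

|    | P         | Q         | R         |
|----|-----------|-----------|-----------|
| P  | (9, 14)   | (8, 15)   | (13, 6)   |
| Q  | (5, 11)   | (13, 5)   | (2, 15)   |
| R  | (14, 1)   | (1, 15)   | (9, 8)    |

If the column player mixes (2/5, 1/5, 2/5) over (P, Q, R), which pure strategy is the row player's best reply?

P

Compute the row player's expected payoff from each pure strategy against the given mix.
P: (2/5)·9 + (1/5)·8 + (2/5)·13 = 52/5
Q: (2/5)·5 + (1/5)·13 + (2/5)·2 = 27/5
R: (2/5)·14 + (1/5)·1 + (2/5)·9 = 47/5
Highest expected payoff is 52/5, from P.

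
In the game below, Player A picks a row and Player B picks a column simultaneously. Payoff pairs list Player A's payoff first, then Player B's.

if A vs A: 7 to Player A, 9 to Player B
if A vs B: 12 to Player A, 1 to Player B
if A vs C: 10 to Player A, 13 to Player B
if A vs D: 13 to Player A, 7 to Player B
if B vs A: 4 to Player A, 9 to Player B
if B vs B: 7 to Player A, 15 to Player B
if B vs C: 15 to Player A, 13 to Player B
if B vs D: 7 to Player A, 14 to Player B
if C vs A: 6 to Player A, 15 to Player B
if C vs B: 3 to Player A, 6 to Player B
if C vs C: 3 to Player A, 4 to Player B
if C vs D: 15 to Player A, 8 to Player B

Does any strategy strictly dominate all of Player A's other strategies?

No strictly dominant strategy

A strategy is strictly dominant if it gives Player A a strictly higher payoff than every other strategy, against every choice by the opponent.
A is not dominant: against C, B gives 15 > 10.
B is not dominant: against A, A gives 7 > 4.
C is not dominant: against A, A gives 7 > 6.
No single strategy is best against every opponent action.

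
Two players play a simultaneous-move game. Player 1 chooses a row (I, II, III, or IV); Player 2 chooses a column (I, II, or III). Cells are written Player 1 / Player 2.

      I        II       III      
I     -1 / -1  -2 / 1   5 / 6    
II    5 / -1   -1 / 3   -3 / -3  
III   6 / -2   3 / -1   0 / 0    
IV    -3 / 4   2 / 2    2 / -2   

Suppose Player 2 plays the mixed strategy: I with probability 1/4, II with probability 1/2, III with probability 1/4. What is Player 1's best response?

Player 1's best reply maximizes expected payoff against the mix.
I: (1/4)·(-1) + (1/2)·(-2) + (1/4)·5 = 0
II: (1/4)·5 + (1/2)·(-1) + (1/4)·(-3) = 0
III: (1/4)·6 + (1/2)·3 + (1/4)·0 = 3
IV: (1/4)·(-3) + (1/2)·2 + (1/4)·2 = 3/4
Highest expected payoff is 3, from III.

III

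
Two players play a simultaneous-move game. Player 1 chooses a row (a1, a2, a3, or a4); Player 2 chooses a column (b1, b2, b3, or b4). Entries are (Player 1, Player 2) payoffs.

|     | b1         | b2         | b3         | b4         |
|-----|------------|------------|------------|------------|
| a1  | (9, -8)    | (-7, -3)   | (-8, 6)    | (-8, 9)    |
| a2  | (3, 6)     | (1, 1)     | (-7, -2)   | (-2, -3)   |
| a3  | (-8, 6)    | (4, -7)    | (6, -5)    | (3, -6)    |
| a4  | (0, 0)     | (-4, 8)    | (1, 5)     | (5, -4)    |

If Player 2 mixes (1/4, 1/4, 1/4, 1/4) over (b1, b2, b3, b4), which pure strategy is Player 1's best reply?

Player 1's best reply maximizes expected payoff against the mix.
a1: (1/4)·9 + (1/4)·(-7) + (1/4)·(-8) + (1/4)·(-8) = -7/2
a2: (1/4)·3 + (1/4)·1 + (1/4)·(-7) + (1/4)·(-2) = -5/4
a3: (1/4)·(-8) + (1/4)·4 + (1/4)·6 + (1/4)·3 = 5/4
a4: (1/4)·0 + (1/4)·(-4) + (1/4)·1 + (1/4)·5 = 1/2
Highest expected payoff is 5/4, from a3.

a3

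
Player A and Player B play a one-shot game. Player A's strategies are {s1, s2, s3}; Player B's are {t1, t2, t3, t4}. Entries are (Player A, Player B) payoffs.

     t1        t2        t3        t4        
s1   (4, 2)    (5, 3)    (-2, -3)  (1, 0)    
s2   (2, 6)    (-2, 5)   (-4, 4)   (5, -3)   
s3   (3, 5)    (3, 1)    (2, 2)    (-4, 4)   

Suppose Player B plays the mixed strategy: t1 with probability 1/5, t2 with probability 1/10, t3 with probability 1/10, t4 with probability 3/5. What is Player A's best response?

s2

Compute Player A's expected payoff from each pure strategy against the given mix.
s1: (1/5)·4 + (1/10)·5 + (1/10)·(-2) + (3/5)·1 = 17/10
s2: (1/5)·2 + (1/10)·(-2) + (1/10)·(-4) + (3/5)·5 = 14/5
s3: (1/5)·3 + (1/10)·3 + (1/10)·2 + (3/5)·(-4) = -13/10
Highest expected payoff is 14/5, from s2.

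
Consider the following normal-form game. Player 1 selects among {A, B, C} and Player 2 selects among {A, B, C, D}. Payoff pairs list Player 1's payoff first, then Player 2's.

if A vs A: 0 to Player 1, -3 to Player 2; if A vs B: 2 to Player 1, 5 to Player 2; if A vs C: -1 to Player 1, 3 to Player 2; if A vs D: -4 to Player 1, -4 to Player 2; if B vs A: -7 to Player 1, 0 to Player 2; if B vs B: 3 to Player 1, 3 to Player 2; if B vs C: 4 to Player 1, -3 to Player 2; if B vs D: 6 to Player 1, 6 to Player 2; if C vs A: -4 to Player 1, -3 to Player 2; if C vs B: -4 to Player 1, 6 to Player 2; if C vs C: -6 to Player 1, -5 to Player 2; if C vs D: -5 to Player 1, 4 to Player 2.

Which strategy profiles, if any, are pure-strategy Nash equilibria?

(B, D)

A profile is a Nash equilibrium when each player is best-responding to the other.
Player 1's best responses — vs A: A (payoff 0); vs B: B (payoff 3); vs C: B (payoff 4); vs D: B (payoff 6).
Player 2's best responses — vs A: B (payoff 5); vs B: D (payoff 6); vs C: B (payoff 6).
The only mutual best response is (B, D); neither player gains by switching there.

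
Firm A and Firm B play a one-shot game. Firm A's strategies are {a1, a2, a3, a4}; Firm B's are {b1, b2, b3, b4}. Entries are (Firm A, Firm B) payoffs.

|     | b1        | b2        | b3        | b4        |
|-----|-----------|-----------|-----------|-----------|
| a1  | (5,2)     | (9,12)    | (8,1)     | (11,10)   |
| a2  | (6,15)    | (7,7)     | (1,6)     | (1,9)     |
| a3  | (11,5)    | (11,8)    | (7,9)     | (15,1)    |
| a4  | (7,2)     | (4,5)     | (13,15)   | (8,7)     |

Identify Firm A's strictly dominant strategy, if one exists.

None

A strategy is strictly dominant if it gives Firm A a strictly higher payoff than every other strategy, against every choice by the opponent.
a1 is not dominant: against b1, a2 gives 6 > 5.
a2 is not dominant: against b1, a3 gives 11 > 6.
a3 is not dominant: against b3, a1 gives 8 > 7.
a4 is not dominant: against b1, a3 gives 11 > 7.
No single strategy is best against every opponent action.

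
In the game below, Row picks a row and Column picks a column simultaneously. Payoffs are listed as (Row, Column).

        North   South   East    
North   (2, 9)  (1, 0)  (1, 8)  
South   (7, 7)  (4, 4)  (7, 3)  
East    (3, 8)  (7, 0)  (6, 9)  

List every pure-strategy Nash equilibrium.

(South, North)

Check mutual best responses: a cell is a NE iff neither player can gain by unilaterally deviating.
Row's best responses — vs North: South (payoff 7); vs South: East (payoff 7); vs East: South (payoff 7).
Column's best responses — vs North: North (payoff 9); vs South: North (payoff 7); vs East: East (payoff 9).
The only mutual best response is (South, North); neither player gains by switching there.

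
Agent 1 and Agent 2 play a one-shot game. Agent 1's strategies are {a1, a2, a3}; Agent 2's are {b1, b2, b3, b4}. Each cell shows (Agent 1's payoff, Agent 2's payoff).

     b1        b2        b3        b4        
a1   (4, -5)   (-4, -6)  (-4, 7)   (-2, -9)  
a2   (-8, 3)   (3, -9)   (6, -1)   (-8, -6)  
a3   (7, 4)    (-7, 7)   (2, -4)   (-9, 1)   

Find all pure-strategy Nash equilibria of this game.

A profile is a Nash equilibrium when each player is best-responding to the other.
Agent 1's best responses — vs b1: a3 (payoff 7); vs b2: a2 (payoff 3); vs b3: a2 (payoff 6); vs b4: a1 (payoff -2).
Agent 2's best responses — vs a1: b3 (payoff 7); vs a2: b1 (payoff 3); vs a3: b2 (payoff 7).
No cell has both players best-responding. For instance, Agent 1's best reply to b4 is a1, but against a1 Agent 2 prefers b3 over b4.

There is no pure-strategy Nash equilibrium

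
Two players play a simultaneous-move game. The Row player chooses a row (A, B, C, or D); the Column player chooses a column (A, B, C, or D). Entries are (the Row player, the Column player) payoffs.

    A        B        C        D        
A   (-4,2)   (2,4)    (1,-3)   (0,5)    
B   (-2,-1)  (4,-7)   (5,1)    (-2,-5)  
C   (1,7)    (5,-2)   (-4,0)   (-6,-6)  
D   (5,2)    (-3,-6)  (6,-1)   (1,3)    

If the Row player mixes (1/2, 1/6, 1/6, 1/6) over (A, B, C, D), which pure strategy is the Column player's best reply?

A

Compute the Column player's expected payoff from each pure strategy against the given mix.
A: (1/2)·2 + (1/6)·(-1) + (1/6)·7 + (1/6)·2 = 7/3
B: (1/2)·4 + (1/6)·(-7) + (1/6)·(-2) + (1/6)·(-6) = -1/2
C: (1/2)·(-3) + (1/6)·1 + (1/6)·0 + (1/6)·(-1) = -3/2
D: (1/2)·5 + (1/6)·(-5) + (1/6)·(-6) + (1/6)·3 = 7/6
Highest expected payoff is 7/3, from A.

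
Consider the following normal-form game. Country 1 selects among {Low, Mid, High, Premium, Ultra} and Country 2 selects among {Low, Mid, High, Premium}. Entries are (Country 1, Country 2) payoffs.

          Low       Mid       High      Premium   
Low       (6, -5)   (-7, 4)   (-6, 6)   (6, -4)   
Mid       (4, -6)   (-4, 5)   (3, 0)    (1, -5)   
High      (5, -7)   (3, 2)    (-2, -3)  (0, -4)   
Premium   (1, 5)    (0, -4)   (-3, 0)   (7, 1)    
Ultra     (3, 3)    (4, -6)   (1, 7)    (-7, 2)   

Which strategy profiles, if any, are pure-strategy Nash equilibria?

Find each player's best response to every opponent strategy; NE are the intersections.
Country 1's best responses — vs Low: Low (payoff 6); vs Mid: Ultra (payoff 4); vs High: Mid (payoff 3); vs Premium: Premium (payoff 7).
Country 2's best responses — vs Low: High (payoff 6); vs Mid: Mid (payoff 5); vs High: Mid (payoff 2); vs Premium: Low (payoff 5); vs Ultra: High (payoff 7).
No cell has both players best-responding. For instance, Country 1's best reply to Low is Low, but against Low Country 2 prefers High over Low.

There is no pure-strategy Nash equilibrium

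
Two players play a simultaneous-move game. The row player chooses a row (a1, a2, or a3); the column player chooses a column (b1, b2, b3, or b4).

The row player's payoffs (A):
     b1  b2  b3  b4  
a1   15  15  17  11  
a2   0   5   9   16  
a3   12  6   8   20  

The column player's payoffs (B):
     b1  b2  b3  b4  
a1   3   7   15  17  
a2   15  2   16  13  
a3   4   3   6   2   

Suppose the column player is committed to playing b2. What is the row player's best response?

With the column player fixed at b2, the row player's payoffs are: a1 → 15, a2 → 5, a3 → 6.
The maximum is 15, achieved by a1.

a1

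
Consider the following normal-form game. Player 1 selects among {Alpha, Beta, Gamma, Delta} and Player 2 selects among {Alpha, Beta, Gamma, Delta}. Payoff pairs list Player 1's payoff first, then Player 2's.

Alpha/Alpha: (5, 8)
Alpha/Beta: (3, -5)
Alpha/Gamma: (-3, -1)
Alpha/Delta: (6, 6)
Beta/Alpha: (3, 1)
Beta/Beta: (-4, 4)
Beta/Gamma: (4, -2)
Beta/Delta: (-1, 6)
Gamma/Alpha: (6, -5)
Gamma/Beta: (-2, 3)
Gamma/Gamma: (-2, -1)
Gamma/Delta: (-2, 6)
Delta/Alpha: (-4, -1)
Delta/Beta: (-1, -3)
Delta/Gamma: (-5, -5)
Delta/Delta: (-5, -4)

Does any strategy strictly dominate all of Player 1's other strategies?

None

Check whether one of Player 1's strategies beats all alternatives regardless of what the opponent does.
Alpha is not dominant: against Alpha, Gamma gives 6 > 5.
Beta is not dominant: against Alpha, Alpha gives 5 > 3.
Gamma is not dominant: against Beta, Alpha gives 3 > -2.
Delta is not dominant: against Alpha, Alpha gives 5 > -4.
No single strategy is best against every opponent action.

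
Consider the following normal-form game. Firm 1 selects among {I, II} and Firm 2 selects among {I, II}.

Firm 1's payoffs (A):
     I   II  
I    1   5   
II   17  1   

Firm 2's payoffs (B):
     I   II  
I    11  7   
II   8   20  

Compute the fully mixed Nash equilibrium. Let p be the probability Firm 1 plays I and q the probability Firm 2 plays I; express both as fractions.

p = 3/4, q = 1/5

In a mixed NE each player is indifferent between their pure strategies, so the opponent's mix sets the indifference.
Firm 2 indifferent between I and II: p·11 + (1−p)·8 = p·7 + (1−p)·20 ⟹ 8 + 3p = 20 + (-13)p ⟹ p = 3/4.
Firm 1 indifferent between I and II: q·1 + (1−q)·5 = q·17 + (1−q)·1 ⟹ 5 + (-4)q = 1 + 16q ⟹ q = 1/5.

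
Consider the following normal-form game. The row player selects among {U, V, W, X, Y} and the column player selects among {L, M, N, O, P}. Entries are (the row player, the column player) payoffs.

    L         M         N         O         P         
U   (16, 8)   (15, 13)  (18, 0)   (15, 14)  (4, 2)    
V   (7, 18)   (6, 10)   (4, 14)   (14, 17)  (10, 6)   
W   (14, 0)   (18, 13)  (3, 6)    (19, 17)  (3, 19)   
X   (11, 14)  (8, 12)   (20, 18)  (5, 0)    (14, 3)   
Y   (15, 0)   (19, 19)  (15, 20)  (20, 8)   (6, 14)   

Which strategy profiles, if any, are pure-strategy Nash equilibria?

A profile is a Nash equilibrium when each player is best-responding to the other.
The row player's best responses — vs L: U (payoff 16); vs M: Y (payoff 19); vs N: X (payoff 20); vs O: Y (payoff 20); vs P: X (payoff 14).
The column player's best responses — vs U: O (payoff 14); vs V: L (payoff 18); vs W: P (payoff 19); vs X: N (payoff 18); vs Y: N (payoff 20).
The only mutual best response is (X, N); neither player gains by switching there.

(X, N)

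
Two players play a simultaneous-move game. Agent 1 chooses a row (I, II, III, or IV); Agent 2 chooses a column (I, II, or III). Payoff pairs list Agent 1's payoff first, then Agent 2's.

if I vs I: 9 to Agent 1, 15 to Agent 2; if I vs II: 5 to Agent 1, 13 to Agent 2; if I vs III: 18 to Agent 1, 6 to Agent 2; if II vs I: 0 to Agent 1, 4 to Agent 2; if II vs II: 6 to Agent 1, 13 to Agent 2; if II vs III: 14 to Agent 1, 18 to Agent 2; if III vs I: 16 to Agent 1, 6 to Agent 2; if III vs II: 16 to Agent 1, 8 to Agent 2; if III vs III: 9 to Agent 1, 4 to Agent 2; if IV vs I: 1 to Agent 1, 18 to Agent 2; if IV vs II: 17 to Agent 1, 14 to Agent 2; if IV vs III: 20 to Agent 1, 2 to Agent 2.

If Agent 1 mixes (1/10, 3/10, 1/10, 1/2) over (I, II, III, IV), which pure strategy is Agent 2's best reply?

Compute Agent 2's expected payoff from each pure strategy against the given mix.
I: (1/10)·15 + (3/10)·4 + (1/10)·6 + (1/2)·18 = 123/10
II: (1/10)·13 + (3/10)·13 + (1/10)·8 + (1/2)·14 = 13
III: (1/10)·6 + (3/10)·18 + (1/10)·4 + (1/2)·2 = 37/5
Highest expected payoff is 13, from II.

II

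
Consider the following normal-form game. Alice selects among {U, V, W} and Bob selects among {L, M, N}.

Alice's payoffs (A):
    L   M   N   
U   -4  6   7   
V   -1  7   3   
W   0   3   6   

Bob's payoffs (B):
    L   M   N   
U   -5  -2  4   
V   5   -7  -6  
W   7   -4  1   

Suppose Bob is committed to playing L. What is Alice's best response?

With Bob fixed at L, Alice's payoffs are: U → -4, V → -1, W → 0.
The maximum is 0, achieved by W.

W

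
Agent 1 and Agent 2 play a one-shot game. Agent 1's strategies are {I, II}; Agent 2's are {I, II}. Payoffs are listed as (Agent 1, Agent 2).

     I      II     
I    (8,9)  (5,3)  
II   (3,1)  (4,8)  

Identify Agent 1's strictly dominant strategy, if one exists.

A strategy is strictly dominant if it gives Agent 1 a strictly higher payoff than every other strategy, against every choice by the opponent.
I strictly dominates: vs I: 8 > 3; vs II: 5 > 4.

I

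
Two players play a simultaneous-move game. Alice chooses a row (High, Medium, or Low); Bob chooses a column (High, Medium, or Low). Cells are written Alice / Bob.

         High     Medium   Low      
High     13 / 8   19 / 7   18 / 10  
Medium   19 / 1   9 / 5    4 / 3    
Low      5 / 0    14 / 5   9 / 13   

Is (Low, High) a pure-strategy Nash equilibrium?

Holding Bob at High: Alice gets 5 from Low but could get 19 by switching to Medium. Alice has a profitable deviation.

No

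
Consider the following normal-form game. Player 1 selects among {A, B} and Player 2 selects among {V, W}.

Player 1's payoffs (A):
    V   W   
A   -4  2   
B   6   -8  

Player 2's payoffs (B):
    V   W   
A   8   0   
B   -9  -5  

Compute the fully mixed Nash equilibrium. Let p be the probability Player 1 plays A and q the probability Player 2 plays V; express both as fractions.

In a mixed NE each player is indifferent between their pure strategies, so the opponent's mix sets the indifference.
Player 2 indifferent between V and W: p·8 + (1−p)·(-9) = p·0 + (1−p)·(-5) ⟹ (-9) + 17p = (-5) + 5p ⟹ p = 1/3.
Player 1 indifferent between A and B: q·(-4) + (1−q)·2 = q·6 + (1−q)·(-8) ⟹ 2 + (-6)q = (-8) + 14q ⟹ q = 1/2.

p = 1/3, q = 1/2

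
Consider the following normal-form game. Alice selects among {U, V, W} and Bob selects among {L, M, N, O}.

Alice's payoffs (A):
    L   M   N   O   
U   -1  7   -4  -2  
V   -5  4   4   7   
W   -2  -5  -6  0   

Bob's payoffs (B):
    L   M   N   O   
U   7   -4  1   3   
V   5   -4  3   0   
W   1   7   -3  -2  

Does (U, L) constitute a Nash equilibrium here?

Holding Bob at L: Alice gets -1 from U, versus -5 from V, -2 from W. No profitable deviation for Alice.
Holding Alice at U: Bob gets 7 from L, versus -4 from M, 1 from N, 3 from O. No profitable deviation for Bob either.

Yes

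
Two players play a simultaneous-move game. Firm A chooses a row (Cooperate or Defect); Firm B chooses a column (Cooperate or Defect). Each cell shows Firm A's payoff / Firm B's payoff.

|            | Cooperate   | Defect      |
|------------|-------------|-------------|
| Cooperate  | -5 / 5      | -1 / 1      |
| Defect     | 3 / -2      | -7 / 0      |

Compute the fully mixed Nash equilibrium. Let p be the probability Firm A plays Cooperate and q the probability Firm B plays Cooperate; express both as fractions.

In a mixed NE each player is indifferent between their pure strategies, so the opponent's mix sets the indifference.
Firm B indifferent between Cooperate and Defect: p·5 + (1−p)·(-2) = p·1 + (1−p)·0 ⟹ (-2) + 7p = 0 + 1p ⟹ p = 1/3.
Firm A indifferent between Cooperate and Defect: q·(-5) + (1−q)·(-1) = q·3 + (1−q)·(-7) ⟹ (-1) + (-4)q = (-7) + 10q ⟹ q = 3/7.

p = 1/3, q = 3/7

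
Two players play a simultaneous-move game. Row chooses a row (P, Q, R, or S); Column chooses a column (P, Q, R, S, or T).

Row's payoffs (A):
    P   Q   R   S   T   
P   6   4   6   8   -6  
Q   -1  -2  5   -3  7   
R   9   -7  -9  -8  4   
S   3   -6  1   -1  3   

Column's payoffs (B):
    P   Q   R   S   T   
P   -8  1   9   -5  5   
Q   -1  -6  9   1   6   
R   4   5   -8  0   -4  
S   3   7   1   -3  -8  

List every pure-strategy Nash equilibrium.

A profile is a Nash equilibrium when each player is best-responding to the other.
Row's best responses — vs P: R (payoff 9); vs Q: P (payoff 4); vs R: P (payoff 6); vs S: P (payoff 8); vs T: Q (payoff 7).
Column's best responses — vs P: R (payoff 9); vs Q: R (payoff 9); vs R: Q (payoff 5); vs S: Q (payoff 7).
The only mutual best response is (P, R); neither player gains by switching there.

(P, R)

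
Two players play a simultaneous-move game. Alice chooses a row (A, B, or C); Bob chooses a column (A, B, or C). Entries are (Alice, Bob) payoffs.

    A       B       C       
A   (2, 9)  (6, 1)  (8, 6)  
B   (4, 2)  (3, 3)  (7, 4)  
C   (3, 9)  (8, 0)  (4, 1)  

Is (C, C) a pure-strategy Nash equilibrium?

Holding Bob at C: Alice gets 4 from C but could get 8 by switching to A. Alice has a profitable deviation.

No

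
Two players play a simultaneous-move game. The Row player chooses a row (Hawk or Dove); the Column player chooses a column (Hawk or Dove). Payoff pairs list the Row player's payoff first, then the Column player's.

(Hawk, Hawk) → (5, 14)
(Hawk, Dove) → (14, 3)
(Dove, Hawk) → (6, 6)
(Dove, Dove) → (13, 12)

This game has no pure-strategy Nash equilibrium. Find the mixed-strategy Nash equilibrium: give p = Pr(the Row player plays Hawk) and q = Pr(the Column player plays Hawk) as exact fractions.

Each player's mixing probability is pinned down by making the *other* player indifferent.
The Column player indifferent between Hawk and Dove: p·14 + (1−p)·6 = p·3 + (1−p)·12 ⟹ 6 + 8p = 12 + (-9)p ⟹ p = 6/17.
The Row player indifferent between Hawk and Dove: q·5 + (1−q)·14 = q·6 + (1−q)·13 ⟹ 14 + (-9)q = 13 + (-7)q ⟹ q = 1/2.

p = 6/17, q = 1/2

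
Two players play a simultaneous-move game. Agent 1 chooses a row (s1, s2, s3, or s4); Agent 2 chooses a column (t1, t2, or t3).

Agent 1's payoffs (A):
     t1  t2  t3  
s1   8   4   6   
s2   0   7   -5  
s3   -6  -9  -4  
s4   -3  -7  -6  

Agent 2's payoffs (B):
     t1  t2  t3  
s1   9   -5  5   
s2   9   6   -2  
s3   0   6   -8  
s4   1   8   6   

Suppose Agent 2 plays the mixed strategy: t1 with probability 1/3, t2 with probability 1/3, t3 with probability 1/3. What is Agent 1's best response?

Compute Agent 1's expected payoff from each pure strategy against the given mix.
s1: (1/3)·8 + (1/3)·4 + (1/3)·6 = 6
s2: (1/3)·0 + (1/3)·7 + (1/3)·(-5) = 2/3
s3: (1/3)·(-6) + (1/3)·(-9) + (1/3)·(-4) = -19/3
s4: (1/3)·(-3) + (1/3)·(-7) + (1/3)·(-6) = -16/3
Highest expected payoff is 6, from s1.

s1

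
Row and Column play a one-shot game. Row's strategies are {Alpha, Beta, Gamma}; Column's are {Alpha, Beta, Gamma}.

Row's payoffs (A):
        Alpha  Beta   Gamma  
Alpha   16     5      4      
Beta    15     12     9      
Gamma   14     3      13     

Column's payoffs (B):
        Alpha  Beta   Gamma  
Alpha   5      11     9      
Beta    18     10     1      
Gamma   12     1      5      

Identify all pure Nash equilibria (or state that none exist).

Find each player's best response to every opponent strategy; NE are the intersections.
Row's best responses — vs Alpha: Alpha (payoff 16); vs Beta: Beta (payoff 12); vs Gamma: Gamma (payoff 13).
Column's best responses — vs Alpha: Beta (payoff 11); vs Beta: Alpha (payoff 18); vs Gamma: Alpha (payoff 12).
No cell has both players best-responding. For instance, Row's best reply to Gamma is Gamma, but against Gamma Column prefers Alpha over Gamma.

None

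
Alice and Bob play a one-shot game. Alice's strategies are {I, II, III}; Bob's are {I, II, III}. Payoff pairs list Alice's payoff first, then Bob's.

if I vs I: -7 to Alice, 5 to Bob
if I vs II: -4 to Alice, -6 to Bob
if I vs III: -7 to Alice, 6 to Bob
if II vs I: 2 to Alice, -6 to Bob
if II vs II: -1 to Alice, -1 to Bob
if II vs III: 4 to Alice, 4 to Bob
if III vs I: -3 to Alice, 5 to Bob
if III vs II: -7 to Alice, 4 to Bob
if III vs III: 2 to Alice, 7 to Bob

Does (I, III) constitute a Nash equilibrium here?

Holding Bob at III: Alice gets -7 from I but could get 4 by switching to II. Alice has a profitable deviation.

No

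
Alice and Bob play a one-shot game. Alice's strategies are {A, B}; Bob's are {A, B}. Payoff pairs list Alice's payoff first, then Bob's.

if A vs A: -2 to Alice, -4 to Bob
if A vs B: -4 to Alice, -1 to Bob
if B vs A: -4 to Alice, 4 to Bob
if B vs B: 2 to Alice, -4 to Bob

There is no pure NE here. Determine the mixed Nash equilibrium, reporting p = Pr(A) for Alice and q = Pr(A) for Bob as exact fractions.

Each player's mixing probability is pinned down by making the *other* player indifferent.
Bob indifferent between A and B: p·(-4) + (1−p)·4 = p·(-1) + (1−p)·(-4) ⟹ 4 + (-8)p = (-4) + 3p ⟹ p = 8/11.
Alice indifferent between A and B: q·(-2) + (1−q)·(-4) = q·(-4) + (1−q)·2 ⟹ (-4) + 2q = 2 + (-6)q ⟹ q = 3/4.

p = 8/11, q = 3/4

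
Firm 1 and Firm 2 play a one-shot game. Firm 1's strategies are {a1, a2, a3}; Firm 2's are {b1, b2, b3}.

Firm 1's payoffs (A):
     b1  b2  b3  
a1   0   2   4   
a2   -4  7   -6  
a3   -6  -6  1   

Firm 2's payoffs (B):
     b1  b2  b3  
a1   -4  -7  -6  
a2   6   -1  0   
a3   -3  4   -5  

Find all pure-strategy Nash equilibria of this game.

Check mutual best responses: a cell is a NE iff neither player can gain by unilaterally deviating.
Firm 1's best responses — vs b1: a1 (payoff 0); vs b2: a2 (payoff 7); vs b3: a1 (payoff 4).
Firm 2's best responses — vs a1: b1 (payoff -4); vs a2: b1 (payoff 6); vs a3: b2 (payoff 4).
The only mutual best response is (a1, b1); neither player gains by switching there.

(a1, b1)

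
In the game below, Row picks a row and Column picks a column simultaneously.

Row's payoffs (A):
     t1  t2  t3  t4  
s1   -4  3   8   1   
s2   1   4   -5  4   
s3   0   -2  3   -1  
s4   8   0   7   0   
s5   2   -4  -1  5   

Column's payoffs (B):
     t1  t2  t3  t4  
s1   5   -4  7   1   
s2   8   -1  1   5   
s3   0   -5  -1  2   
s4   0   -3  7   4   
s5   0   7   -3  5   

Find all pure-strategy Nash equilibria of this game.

(s1, t3)

Find each player's best response to every opponent strategy; NE are the intersections.
Row's best responses — vs t1: s4 (payoff 8); vs t2: s2 (payoff 4); vs t3: s1 (payoff 8); vs t4: s5 (payoff 5).
Column's best responses — vs s1: t3 (payoff 7); vs s2: t1 (payoff 8); vs s3: t4 (payoff 2); vs s4: t3 (payoff 7); vs s5: t2 (payoff 7).
The only mutual best response is (s1, t3); neither player gains by switching there.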